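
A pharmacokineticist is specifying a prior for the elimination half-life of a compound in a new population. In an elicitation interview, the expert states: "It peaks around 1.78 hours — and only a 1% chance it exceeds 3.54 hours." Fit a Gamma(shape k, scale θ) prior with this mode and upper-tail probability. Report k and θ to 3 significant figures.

k ≈ 11.4, θ ≈ 0.171

Gamma(k,θ) with k>1 has mode (k−1)θ, so θ = 1.78/(k−1).
Need P(X < 3.54) = 0.99 with θ tied to k this way. Start at k = 2, θ = 1.78: P(X<3.54) ≈ 0.591.
Too low — raise k to concentrate. Iterating converges to k ≈ 11.4.
Then θ = 1.78/(11.4−1) ≈ 0.171.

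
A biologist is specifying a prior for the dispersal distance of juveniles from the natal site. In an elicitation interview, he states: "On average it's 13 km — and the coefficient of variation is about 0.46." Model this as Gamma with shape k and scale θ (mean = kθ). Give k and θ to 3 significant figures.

For Gamma(k, scale θ): mean = kθ, variance = kθ², so CV = 1/√k.
CV = 0.46, hence k = 1/CV² = 4.73.
Then θ = mean/k = 13/4.73 = 2.75.

k ≈ 4.73, θ ≈ 2.75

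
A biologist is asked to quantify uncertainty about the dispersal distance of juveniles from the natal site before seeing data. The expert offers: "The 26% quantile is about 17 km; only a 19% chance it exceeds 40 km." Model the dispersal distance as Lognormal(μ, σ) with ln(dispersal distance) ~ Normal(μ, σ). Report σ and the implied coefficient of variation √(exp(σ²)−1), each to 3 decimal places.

σ ≈ 0.562, CV ≈ 0.610

If T ~ Lognormal(μ,σ) then ln T ~ Normal(μ,σ), so the p-quantile of ln T is μ + z_p·σ.
ln(17) = 2.833 and ln(40) = 3.689; z_{0.26} = -0.6433, z_{0.81} = 0.8779.
σ = (3.689 − 2.833)/(0.8779 − (-0.6433)) = 0.562.
μ = 2.833 − (-0.6433)·0.562 = 3.195.
CV = √(exp(σ²)−1) = √(exp(0.3164)−1) = 0.610.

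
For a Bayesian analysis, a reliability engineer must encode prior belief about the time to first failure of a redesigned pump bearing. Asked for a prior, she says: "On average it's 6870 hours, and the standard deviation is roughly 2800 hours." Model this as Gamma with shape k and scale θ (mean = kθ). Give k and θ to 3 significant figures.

k ≈ 6.02, θ ≈ 1140

For Gamma(k, scale θ): mean = kθ, variance = kθ², so CV = 1/√k.
CV = SD/mean = 2800/6870 = 0.4076, hence k = 1/CV² = 6.02.
Then θ = mean/k = 6870/6.02 = 1140.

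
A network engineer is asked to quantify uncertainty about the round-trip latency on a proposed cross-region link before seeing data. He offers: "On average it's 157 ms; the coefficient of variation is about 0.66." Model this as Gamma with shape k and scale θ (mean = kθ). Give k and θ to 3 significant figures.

k ≈ 2.3, θ ≈ 68.4

For Gamma(k, scale θ): mean = kθ, variance = kθ², so CV = 1/√k.
CV = 0.66, hence k = 1/CV² = 2.3.
Then θ = mean/k = 157/2.3 = 68.4.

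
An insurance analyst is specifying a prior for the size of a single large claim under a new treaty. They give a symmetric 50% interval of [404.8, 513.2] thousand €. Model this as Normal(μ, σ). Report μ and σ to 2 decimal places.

μ = 459.00, σ = 80.36

A symmetric 50% interval runs μ ± z·σ with z = 0.6745.
Half-width = 54.2, so σ = 54.2/0.6745 = 80.36.
μ is the interval midpoint, 459.00.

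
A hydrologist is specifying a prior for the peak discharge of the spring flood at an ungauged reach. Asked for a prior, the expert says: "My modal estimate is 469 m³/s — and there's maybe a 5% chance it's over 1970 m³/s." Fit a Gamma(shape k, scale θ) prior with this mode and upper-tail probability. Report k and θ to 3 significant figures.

k ≈ 2.21, θ ≈ 388

Gamma(k,θ) with k>1 has mode (k−1)θ, so θ = 469/(k−1).
Need P(X < 1970) = 0.95 with θ tied to k this way. Start at k = 2, θ = 469: P(X<1970) ≈ 0.922.
Too low — raise k to concentrate. Iterating converges to k ≈ 2.21.
Then θ = 469/(2.21−1) ≈ 388.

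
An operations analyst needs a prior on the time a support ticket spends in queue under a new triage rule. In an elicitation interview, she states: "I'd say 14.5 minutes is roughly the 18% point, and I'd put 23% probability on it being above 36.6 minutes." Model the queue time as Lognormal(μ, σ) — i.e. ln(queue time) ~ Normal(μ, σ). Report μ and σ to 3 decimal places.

μ ≈ 3.186, σ ≈ 0.560

If T ~ Lognormal(μ,σ) then ln T ~ Normal(μ,σ), so the p-quantile of ln T is μ + z_p·σ.
ln(14.5) = 2.674 and ln(36.6) = 3.6; z_{0.18} = -0.9154, z_{0.77} = 0.7388.
σ = (3.6 − 2.674)/(0.7388 − (-0.9154)) = 0.560.
μ = 2.674 − (-0.9154)·0.560 = 3.186.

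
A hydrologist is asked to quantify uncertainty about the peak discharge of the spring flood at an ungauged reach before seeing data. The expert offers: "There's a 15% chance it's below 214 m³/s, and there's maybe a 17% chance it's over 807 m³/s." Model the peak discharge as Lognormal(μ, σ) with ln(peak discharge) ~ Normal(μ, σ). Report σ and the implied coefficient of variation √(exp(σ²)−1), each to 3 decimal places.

σ ≈ 0.667, CV ≈ 0.748

If T ~ Lognormal(μ,σ) then ln T ~ Normal(μ,σ), so the p-quantile of ln T is μ + z_p·σ.
ln(214) = 5.366 and ln(807) = 6.693; z_{0.15} = -1.036, z_{0.83} = 0.9542.
σ = (6.693 − 5.366)/(0.9542 − (-1.036)) = 0.667.
μ = 5.366 − (-1.036)·0.667 = 6.057.
CV = √(exp(σ²)−1) = √(exp(0.4446)−1) = 0.748.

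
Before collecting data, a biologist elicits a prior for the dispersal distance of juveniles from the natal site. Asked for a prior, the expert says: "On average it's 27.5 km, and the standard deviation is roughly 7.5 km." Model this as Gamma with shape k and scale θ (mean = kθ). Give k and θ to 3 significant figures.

k ≈ 13.4, θ ≈ 2.05

For Gamma(k, scale θ): mean = kθ, variance = kθ², so CV = 1/√k.
CV = SD/mean = 7.5/27.5 = 0.2727, hence k = 1/CV² = 13.4.
Then θ = mean/k = 27.5/13.4 = 2.05.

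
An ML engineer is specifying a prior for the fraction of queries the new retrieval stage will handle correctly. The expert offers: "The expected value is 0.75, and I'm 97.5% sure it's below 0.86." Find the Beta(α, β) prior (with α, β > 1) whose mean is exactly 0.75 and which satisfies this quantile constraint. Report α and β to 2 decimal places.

With mean 0.75 fixed, write α = 0.75s, β = 0.25s where s = α+β.
Need P(θ < 0.86) = 0.975 under Beta(0.75s, 0.25s). Normal approximation: (q−m)/√(m(1−m)/s) ≈ z_{0.975} = 1.96, so s ≈ 0.75·0.25·(1.96)²/(0.86−0.75)² = 59.5.
At s = 59.5: P(θ<0.86) ≈ 0.986. Adjusting to match 0.975 gives s ≈ 48.55.
So α = 0.75·48.55 ≈ 36.41, β = 0.25·48.55 ≈ 12.14.

α ≈ 36.41, β ≈ 12.14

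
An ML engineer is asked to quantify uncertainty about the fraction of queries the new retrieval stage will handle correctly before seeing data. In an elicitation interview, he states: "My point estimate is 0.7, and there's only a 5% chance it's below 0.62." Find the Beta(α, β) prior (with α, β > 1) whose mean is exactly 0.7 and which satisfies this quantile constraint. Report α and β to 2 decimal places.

α ≈ 65.40, β ≈ 28.03

With mean 0.7 fixed, write α = 0.7s, β = 0.3s where s = α+β.
Need P(θ < 0.62) = 0.05 under Beta(0.7s, 0.3s). Normal approximation: (q−m)/√(m(1−m)/s) ≈ z_{0.05} = -1.64, so s ≈ 0.7·0.3·(-1.64)²/(0.62−0.7)² = 88.8.
At s = 88.8: P(θ<0.62) ≈ 0.054. Adjusting to match 0.05 gives s ≈ 93.42.
So α = 0.7·93.42 ≈ 65.40, β = 0.3·93.42 ≈ 28.03.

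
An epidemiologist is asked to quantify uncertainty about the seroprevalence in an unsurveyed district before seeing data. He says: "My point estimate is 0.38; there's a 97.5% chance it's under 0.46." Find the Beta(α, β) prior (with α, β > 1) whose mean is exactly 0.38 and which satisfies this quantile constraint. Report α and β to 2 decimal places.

α ≈ 55.34, β ≈ 90.29

With mean 0.38 fixed, write α = 0.38s, β = 0.62s where s = α+β.
Need P(θ < 0.46) = 0.975 under Beta(0.38s, 0.62s). Normal approximation: (q−m)/√(m(1−m)/s) ≈ z_{0.975} = 1.96, so s ≈ 0.38·0.62·(1.96)²/(0.46−0.38)² = 141.4.
At s = 141.4: P(θ<0.46) ≈ 0.973. Adjusting to match 0.975 gives s ≈ 145.63.
So α = 0.38·145.63 ≈ 55.34, β = 0.62·145.63 ≈ 90.29.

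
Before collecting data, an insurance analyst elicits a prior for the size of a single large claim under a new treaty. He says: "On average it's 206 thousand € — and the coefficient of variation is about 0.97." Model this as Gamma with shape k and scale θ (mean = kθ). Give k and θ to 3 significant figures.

k ≈ 1.06, θ ≈ 194

For Gamma(k, scale θ): mean = kθ, variance = kθ², so CV = 1/√k.
CV = 0.97, hence k = 1/CV² = 1.06.
Then θ = mean/k = 206/1.06 = 194.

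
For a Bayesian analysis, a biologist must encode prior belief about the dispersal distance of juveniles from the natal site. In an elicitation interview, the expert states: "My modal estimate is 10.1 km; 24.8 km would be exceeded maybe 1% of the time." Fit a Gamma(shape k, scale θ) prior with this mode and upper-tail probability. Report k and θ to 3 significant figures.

Gamma(k,θ) with k>1 has mode (k−1)θ, so θ = 10.1/(k−1).
Need P(X < 24.8) = 0.99 with θ tied to k this way. Start at k = 2, θ = 10.1: P(X<24.8) ≈ 0.703.
Too low — raise k to concentrate. Iterating converges to k ≈ 6.84.
Then θ = 10.1/(6.84−1) ≈ 1.73.

k ≈ 6.84, θ ≈ 1.73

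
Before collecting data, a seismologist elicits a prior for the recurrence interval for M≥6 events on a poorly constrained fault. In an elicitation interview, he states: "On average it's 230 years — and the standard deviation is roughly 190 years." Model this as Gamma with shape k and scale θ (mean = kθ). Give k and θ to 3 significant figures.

k ≈ 1.47, θ ≈ 157

For Gamma(k, scale θ): mean = kθ, variance = kθ², so CV = 1/√k.
CV = SD/mean = 190/230 = 0.8261, hence k = 1/CV² = 1.47.
Then θ = mean/k = 230/1.47 = 157.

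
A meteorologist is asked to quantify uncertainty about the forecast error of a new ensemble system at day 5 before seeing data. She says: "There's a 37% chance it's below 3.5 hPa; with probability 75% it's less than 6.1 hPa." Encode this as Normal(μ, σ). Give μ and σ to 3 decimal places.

μ = 4.357, σ = 2.584

For Normal(μ,σ), the p-quantile is μ + z_p·σ. Here z_{0.37} = -0.3319, z_{0.75} = 0.6745.
So 3.5 = μ − 0.3319σ and 6.1 = μ + 0.6745σ.
Subtracting: σ = (6.1 − 3.5)/(0.6745 − (-0.3319)) = 2.584.
Then μ = 3.5 − (-0.3319)·2.584 = 4.357.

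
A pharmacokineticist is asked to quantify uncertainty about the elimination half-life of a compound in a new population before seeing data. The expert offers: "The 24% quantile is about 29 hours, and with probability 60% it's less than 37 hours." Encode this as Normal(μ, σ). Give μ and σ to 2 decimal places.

For Normal(μ,σ), the p-quantile is μ + z_p·σ. Here z_{0.24} = -0.7063, z_{0.6} = 0.2533.
So 29 = μ − 0.7063σ and 37 = μ + 0.2533σ.
Subtracting: σ = (37 − 29)/(0.2533 − (-0.7063)) = 8.34.
Then μ = 29 − (-0.7063)·8.34 = 34.89.

μ = 34.89, σ = 8.34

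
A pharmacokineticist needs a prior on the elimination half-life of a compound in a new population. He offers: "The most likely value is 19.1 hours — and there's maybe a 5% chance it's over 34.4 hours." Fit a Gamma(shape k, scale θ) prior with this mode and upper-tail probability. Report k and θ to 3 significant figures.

k ≈ 9.05, θ ≈ 2.37

Gamma(k,θ) with k>1 has mode (k−1)θ, so θ = 19.1/(k−1).
Need P(X < 34.4) = 0.95 with θ tied to k this way. Start at k = 2, θ = 19.1: P(X<34.4) ≈ 0.537.
Too low — raise k to concentrate. Iterating converges to k ≈ 9.05.
Then θ = 19.1/(9.05−1) ≈ 2.37.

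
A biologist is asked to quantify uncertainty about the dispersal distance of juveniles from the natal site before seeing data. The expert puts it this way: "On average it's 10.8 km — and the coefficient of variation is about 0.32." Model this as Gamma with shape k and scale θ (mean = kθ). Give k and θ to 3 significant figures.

k ≈ 9.77, θ ≈ 1.11

For Gamma(k, scale θ): mean = kθ, variance = kθ², so CV = 1/√k.
CV = 0.32, hence k = 1/CV² = 9.77.
Then θ = mean/k = 10.8/9.77 = 1.11.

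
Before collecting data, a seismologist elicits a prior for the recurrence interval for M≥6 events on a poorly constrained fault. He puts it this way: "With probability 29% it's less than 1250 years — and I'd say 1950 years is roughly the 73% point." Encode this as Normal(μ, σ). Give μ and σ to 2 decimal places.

μ = 1582.16, σ = 600.24

For Normal(μ,σ), the p-quantile is μ + z_p·σ. Here z_{0.29} = -0.5534, z_{0.73} = 0.6128.
So 1250 = μ − 0.5534σ and 1950 = μ + 0.6128σ.
Subtracting: σ = (1950 − 1250)/(0.6128 − (-0.5534)) = 600.24.
Then μ = 1250 − (-0.5534)·600.24 = 1582.16.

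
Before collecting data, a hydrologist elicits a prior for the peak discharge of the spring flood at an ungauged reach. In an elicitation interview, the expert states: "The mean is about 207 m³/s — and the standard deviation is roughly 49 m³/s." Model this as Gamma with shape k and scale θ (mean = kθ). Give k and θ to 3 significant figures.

For Gamma(k, scale θ): mean = kθ, variance = kθ², so CV = 1/√k.
CV = SD/mean = 49/207 = 0.2367, hence k = 1/CV² = 17.8.
Then θ = mean/k = 207/17.8 = 11.6.

k ≈ 17.8, θ ≈ 11.6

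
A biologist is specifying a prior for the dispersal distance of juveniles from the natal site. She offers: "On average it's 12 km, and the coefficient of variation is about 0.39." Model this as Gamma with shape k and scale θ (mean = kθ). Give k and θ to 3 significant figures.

For Gamma(k, scale θ): mean = kθ, variance = kθ², so CV = 1/√k.
CV = 0.39, hence k = 1/CV² = 6.57.
Then θ = mean/k = 12/6.57 = 1.83.

k ≈ 6.57, θ ≈ 1.83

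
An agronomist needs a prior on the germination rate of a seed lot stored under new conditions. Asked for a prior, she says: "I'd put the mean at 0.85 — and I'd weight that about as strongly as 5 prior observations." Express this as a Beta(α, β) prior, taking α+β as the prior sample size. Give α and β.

α = 4.25, β = 0.75

Under the effective-sample-size interpretation, Beta(α, β) has prior mean α/(α+β) and prior sample size α+β.
So α+β = 5 and α/(α+β) = 0.85, giving α = 0.85·5 = 4.25 and β = 5 − 4.25 = 0.75.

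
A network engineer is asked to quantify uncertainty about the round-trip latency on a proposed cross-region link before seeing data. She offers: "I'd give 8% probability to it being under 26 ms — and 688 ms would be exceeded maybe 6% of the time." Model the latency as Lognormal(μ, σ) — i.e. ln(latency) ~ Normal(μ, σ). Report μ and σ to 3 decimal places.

If T ~ Lognormal(μ,σ) then ln T ~ Normal(μ,σ), so the p-quantile of ln T is μ + z_p·σ.
ln(26) = 3.258 and ln(688) = 6.534; z_{0.08} = -1.405, z_{0.94} = 1.555.
σ = (6.534 − 3.258)/(1.555 − (-1.405)) = 1.107.
μ = 3.258 − (-1.405)·1.107 = 4.813.

μ ≈ 4.813, σ ≈ 1.107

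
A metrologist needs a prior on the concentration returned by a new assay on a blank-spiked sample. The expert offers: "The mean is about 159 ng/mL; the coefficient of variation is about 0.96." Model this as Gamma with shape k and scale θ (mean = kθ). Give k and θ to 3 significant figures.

k ≈ 1.09, θ ≈ 147

For Gamma(k, scale θ): mean = kθ, variance = kθ², so CV = 1/√k.
CV = 0.96, hence k = 1/CV² = 1.09.
Then θ = mean/k = 159/1.09 = 147.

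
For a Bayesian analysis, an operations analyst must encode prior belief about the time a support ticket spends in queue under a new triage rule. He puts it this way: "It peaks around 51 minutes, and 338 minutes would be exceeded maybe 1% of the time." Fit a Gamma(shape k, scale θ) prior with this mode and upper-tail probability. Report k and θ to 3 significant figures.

k ≈ 2, θ ≈ 50.9

Gamma(k,θ) with k>1 has mode (k−1)θ, so θ = 51/(k−1).
Need P(X < 338) = 0.99 with θ tied to k this way. Start at k = 2, θ = 51: P(X<338) ≈ 0.990.
Too low — raise k to concentrate. Iterating converges to k ≈ 2.
Then θ = 51/(2−1) ≈ 50.9.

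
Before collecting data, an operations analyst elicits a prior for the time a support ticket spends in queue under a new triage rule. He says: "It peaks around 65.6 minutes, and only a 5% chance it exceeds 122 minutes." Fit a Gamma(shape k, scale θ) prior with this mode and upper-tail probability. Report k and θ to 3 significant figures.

Gamma(k,θ) with k>1 has mode (k−1)θ, so θ = 65.6/(k−1).
Need P(X < 122) = 0.95 with θ tied to k this way. Start at k = 2, θ = 65.6: P(X<122) ≈ 0.555.
Too low — raise k to concentrate. Iterating converges to k ≈ 8.23.
Then θ = 65.6/(8.23−1) ≈ 9.07.

k ≈ 8.23, θ ≈ 9.07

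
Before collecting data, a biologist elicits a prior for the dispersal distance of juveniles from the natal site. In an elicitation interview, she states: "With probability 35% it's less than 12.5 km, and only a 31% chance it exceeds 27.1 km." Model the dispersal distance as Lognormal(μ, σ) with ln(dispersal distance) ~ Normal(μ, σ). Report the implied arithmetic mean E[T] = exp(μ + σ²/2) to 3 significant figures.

If T ~ Lognormal(μ,σ) then ln T ~ Normal(μ,σ), so the p-quantile of ln T is μ + z_p·σ.
ln(12.5) = 2.526 and ln(27.1) = 3.3; z_{0.35} = -0.3853, z_{0.69} = 0.4959.
σ = (3.3 − 2.526)/(0.4959 − (-0.3853)) = 0.878.
μ = 2.526 − (-0.3853)·0.878 = 2.864.
E[T] = exp(μ + σ²/2) = exp(2.864 + 0.3856) = 25.8 km.

E[T] ≈ 25.8 km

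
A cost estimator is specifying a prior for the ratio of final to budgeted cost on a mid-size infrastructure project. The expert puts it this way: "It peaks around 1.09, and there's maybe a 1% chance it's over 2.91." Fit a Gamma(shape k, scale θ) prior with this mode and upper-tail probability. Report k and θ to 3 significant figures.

Gamma(k,θ) with k>1 has mode (k−1)θ, so θ = 1.09/(k−1).
Need P(X < 2.91) = 0.99 with θ tied to k this way. Start at k = 2, θ = 1.09: P(X<2.91) ≈ 0.746.
Too low — raise k to concentrate. Iterating converges to k ≈ 5.8.
Then θ = 1.09/(5.8−1) ≈ 0.227.

k ≈ 5.8, θ ≈ 0.227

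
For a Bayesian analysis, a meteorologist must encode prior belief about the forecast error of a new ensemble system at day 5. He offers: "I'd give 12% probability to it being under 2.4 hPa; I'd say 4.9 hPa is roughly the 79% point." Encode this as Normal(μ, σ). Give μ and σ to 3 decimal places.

The p-quantile of Normal(μ,σ) is μ + z_p·σ, with z_{0.12} = -1.175 and z_{0.79} = 0.8064.
Eliminate σ: μ = (z₂·x₁ − z₁·x₂)/(z₂ − z₁) = (0.8064·2.4 − (-1.175)·4.9)/1.981 = 3.883.
Then σ = (x₂ − x₁)/(z₂ − z₁) = (4.9 − 2.4)/1.981 = 1.262.

μ = 3.883, σ = 1.262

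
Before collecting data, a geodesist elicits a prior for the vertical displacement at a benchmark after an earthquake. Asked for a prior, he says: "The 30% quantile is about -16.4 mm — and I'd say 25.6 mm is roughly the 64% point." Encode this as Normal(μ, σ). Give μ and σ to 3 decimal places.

μ = 8.547, σ = 47.573

For Normal(μ,σ), the p-quantile is μ + z_p·σ. Here z_{0.3} = -0.5244, z_{0.64} = 0.3585.
So -16.4 = μ − 0.5244σ and 25.6 = μ + 0.3585σ.
Subtracting: σ = (25.6 − -16.4)/(0.3585 − (-0.5244)) = 47.573.
Then μ = -16.4 − (-0.5244)·47.573 = 8.547.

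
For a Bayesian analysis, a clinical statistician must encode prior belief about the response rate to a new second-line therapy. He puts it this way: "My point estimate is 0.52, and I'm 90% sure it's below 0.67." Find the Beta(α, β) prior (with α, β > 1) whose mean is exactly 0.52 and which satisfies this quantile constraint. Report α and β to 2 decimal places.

α ≈ 9.23, β ≈ 8.52

With mean 0.52 fixed, write α = 0.52s, β = 0.48s where s = α+β.
Need P(θ < 0.67) = 0.9 under Beta(0.52s, 0.48s). Normal approximation: (q−m)/√(m(1−m)/s) ≈ z_{0.9} = 1.28, so s ≈ 0.52·0.48·(1.28)²/(0.67−0.52)² = 18.2.
At s = 18.2: P(θ<0.67) ≈ 0.903. Adjusting to match 0.9 gives s ≈ 17.75.
So α = 0.52·17.75 ≈ 9.23, β = 0.48·17.75 ≈ 8.52.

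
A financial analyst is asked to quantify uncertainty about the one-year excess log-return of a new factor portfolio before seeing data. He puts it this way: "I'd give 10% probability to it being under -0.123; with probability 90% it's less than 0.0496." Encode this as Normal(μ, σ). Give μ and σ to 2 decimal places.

The p-quantile of Normal(μ,σ) is μ + z_p·σ, with z_{0.1} = -1.282 and z_{0.9} = 1.282.
Eliminate σ: μ = (z₂·x₁ − z₁·x₂)/(z₂ − z₁) = (1.282·-0.123 − (-1.282)·0.0496)/2.563 = -0.04.
Then σ = (x₂ − x₁)/(z₂ − z₁) = (0.0496 − -0.123)/2.563 = 0.07.

μ = -0.04, σ = 0.07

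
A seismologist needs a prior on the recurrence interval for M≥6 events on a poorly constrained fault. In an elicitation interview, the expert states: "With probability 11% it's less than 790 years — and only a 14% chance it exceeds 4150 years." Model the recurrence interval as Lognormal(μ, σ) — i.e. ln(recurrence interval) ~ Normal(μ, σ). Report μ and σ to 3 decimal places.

μ ≈ 7.554, σ ≈ 0.719

If T ~ Lognormal(μ,σ) then ln T ~ Normal(μ,σ), so the p-quantile of ln T is μ + z_p·σ.
ln(790) = 6.672 and ln(4150) = 8.331; z_{0.11} = -1.227, z_{0.86} = 1.08.
σ = (8.331 − 6.672)/(1.08 − (-1.227)) = 0.719.
μ = 6.672 − (-1.227)·0.719 = 7.554.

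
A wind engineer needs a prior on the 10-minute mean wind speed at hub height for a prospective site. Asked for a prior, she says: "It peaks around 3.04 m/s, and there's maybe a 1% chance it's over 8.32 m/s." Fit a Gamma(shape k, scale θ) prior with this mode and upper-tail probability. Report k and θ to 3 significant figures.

k ≈ 5.54, θ ≈ 0.67

Gamma(k,θ) with k>1 has mode (k−1)θ, so θ = 3.04/(k−1).
Need P(X < 8.32) = 0.99 with θ tied to k this way. Start at k = 2, θ = 3.04: P(X<8.32) ≈ 0.758.
Too low — raise k to concentrate. Iterating converges to k ≈ 5.54.
Then θ = 3.04/(5.54−1) ≈ 0.67.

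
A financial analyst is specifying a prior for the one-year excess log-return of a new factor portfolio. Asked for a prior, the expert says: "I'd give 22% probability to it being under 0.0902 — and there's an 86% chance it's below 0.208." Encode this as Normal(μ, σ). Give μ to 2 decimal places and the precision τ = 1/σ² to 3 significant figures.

μ = 0.14, τ = 247

The p-quantile of Normal(μ,σ) is μ + z_p·σ, with z_{0.22} = -0.7722 and z_{0.86} = 1.08.
Eliminate σ: μ = (z₂·x₁ − z₁·x₂)/(z₂ − z₁) = (1.08·0.0902 − (-0.7722)·0.208)/1.853 = 0.14.
Then σ = (x₂ − x₁)/(z₂ − z₁) = (0.208 − 0.0902)/1.853 = 0.06.
Precision τ = 1/σ² = 1/0.06359² = 247.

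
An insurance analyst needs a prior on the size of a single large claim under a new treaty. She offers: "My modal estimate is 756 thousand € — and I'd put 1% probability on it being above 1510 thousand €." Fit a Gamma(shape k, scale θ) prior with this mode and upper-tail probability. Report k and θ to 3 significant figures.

k ≈ 11.3, θ ≈ 73.7

Gamma(k,θ) with k>1 has mode (k−1)θ, so θ = 756/(k−1).
Need P(X < 1510) = 0.99 with θ tied to k this way. Start at k = 2, θ = 756: P(X<1510) ≈ 0.593.
Too low — raise k to concentrate. Iterating converges to k ≈ 11.3.
Then θ = 756/(11.3−1) ≈ 73.7.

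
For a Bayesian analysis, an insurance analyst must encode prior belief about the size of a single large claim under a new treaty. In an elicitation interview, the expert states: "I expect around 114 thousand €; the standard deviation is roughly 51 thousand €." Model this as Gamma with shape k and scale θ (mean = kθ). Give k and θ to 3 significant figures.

For Gamma(k, scale θ): mean = kθ, variance = kθ², so CV = 1/√k.
CV = SD/mean = 51/114 = 0.4474, hence k = 1/CV² = 5.
Then θ = mean/k = 114/5 = 22.8.

k ≈ 5, θ ≈ 22.8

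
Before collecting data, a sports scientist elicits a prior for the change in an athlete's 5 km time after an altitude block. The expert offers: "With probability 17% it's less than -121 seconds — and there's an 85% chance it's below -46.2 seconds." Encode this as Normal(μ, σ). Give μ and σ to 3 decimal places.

The p-quantile of Normal(μ,σ) is μ + z_p·σ, with z_{0.17} = -0.9542 and z_{0.85} = 1.036.
Eliminate σ: μ = (z₂·x₁ − z₁·x₂)/(z₂ − z₁) = (1.036·-121 − (-0.9542)·-46.2)/1.991 = -85.146.
Then σ = (x₂ − x₁)/(z₂ − z₁) = (-46.2 − -121)/1.991 = 37.577.

μ = -85.146, σ = 37.577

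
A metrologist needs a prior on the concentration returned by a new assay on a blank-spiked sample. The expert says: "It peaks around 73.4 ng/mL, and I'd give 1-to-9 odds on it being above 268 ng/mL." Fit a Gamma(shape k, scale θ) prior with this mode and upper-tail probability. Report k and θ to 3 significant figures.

k ≈ 2.11, θ ≈ 66.1

Gamma(k,θ) with k>1 has mode (k−1)θ, so θ = 73.4/(k−1).
Need P(X < 268) = 0.9 with θ tied to k this way. Start at k = 2, θ = 73.4: P(X<268) ≈ 0.879.
Too low — raise k to concentrate. Iterating converges to k ≈ 2.11.
Then θ = 73.4/(2.11−1) ≈ 66.1.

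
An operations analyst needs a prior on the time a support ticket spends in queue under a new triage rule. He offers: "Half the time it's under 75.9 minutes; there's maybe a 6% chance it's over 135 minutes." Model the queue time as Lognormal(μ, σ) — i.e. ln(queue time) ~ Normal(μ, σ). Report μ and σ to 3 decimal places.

μ ≈ 4.329, σ ≈ 0.370

If T ~ Lognormal(μ,σ) then ln T ~ Normal(μ,σ), so the p-quantile of ln T is μ + z_p·σ.
ln(75.9) = 4.329 and ln(135) = 4.905; z_{0.5} = 0, z_{0.94} = 1.555.
σ = (4.905 − 4.329)/(1.555 − (0)) = 0.370.
μ = 4.329 − (0)·0.370 = 4.329.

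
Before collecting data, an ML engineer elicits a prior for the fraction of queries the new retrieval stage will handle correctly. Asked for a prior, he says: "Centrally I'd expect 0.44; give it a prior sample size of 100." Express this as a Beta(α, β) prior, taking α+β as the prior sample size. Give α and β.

α = 44, β = 56

Under the effective-sample-size interpretation, Beta(α, β) has prior mean α/(α+β) and prior sample size α+β.
So α+β = 100 and α/(α+β) = 0.44, giving α = 0.44·100 = 44 and β = 100 − 44 = 56.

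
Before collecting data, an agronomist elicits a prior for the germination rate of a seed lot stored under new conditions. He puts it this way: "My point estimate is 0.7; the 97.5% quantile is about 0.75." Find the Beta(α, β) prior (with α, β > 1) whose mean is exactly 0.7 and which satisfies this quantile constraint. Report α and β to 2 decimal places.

With mean 0.7 fixed, write α = 0.7s, β = 0.3s where s = α+β.
Need P(θ < 0.75) = 0.975 under Beta(0.7s, 0.3s). Normal approximation: (q−m)/√(m(1−m)/s) ≈ z_{0.975} = 1.96, so s ≈ 0.7·0.3·(1.96)²/(0.75−0.7)² = 322.7.
At s = 322.7: P(θ<0.75) ≈ 0.978. Adjusting to match 0.975 gives s ≈ 305.70.
So α = 0.7·305.70 ≈ 213.99, β = 0.3·305.70 ≈ 91.71.

α ≈ 213.99, β ≈ 91.71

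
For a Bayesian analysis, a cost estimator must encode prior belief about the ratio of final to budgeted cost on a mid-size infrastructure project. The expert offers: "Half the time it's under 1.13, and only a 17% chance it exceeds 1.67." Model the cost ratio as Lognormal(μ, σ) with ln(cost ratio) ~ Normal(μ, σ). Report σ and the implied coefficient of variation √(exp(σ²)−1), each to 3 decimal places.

If T ~ Lognormal(μ,σ) then ln T ~ Normal(μ,σ), so the p-quantile of ln T is μ + z_p·σ.
ln(1.13) = 0.1222 and ln(1.67) = 0.5128; z_{0.5} = 0, z_{0.83} = 0.9542.
σ = (0.5128 − 0.1222)/(0.9542 − (0)) = 0.409.
μ = 0.1222 − (0)·0.409 = 0.122.
CV = √(exp(σ²)−1) = √(exp(0.1676)−1) = 0.427.

σ ≈ 0.409, CV ≈ 0.427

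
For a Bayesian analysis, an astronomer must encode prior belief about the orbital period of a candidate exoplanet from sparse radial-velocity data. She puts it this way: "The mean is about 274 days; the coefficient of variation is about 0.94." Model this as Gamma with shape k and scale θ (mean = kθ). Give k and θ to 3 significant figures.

k ≈ 1.13, θ ≈ 242

For Gamma(k, scale θ): mean = kθ, variance = kθ², so CV = 1/√k.
CV = 0.94, hence k = 1/CV² = 1.13.
Then θ = mean/k = 274/1.13 = 242.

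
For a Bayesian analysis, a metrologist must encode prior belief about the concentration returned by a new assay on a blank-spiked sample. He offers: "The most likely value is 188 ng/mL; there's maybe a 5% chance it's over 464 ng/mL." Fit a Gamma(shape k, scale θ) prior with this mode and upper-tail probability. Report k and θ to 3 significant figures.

k ≈ 4.33, θ ≈ 56.4

Gamma(k,θ) with k>1 has mode (k−1)θ, so θ = 188/(k−1).
Need P(X < 464) = 0.95 with θ tied to k this way. Start at k = 2, θ = 188: P(X<464) ≈ 0.706.
Too low — raise k to concentrate. Iterating converges to k ≈ 4.33.
Then θ = 188/(4.33−1) ≈ 56.4.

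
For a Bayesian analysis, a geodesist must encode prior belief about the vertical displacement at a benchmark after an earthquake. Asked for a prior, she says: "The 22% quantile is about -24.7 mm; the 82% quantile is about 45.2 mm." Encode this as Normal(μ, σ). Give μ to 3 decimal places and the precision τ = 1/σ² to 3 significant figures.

μ = 7.285, τ = 0.000583

The p-quantile of Normal(μ,σ) is μ + z_p·σ, with z_{0.22} = -0.7722 and z_{0.82} = 0.9154.
Eliminate σ: μ = (z₂·x₁ − z₁·x₂)/(z₂ − z₁) = (0.9154·-24.7 − (-0.7722)·45.2)/1.688 = 7.285.
Then σ = (x₂ − x₁)/(z₂ − z₁) = (45.2 − -24.7)/1.688 = 41.421.
Precision τ = 1/σ² = 1/41.42² = 0.000583.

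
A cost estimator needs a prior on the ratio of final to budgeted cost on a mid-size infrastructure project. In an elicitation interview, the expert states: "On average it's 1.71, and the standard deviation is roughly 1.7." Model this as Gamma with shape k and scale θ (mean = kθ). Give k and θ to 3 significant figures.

For Gamma(k, scale θ): mean = kθ, variance = kθ², so CV = 1/√k.
CV = SD/mean = 1.7/1.71 = 0.9942, hence k = 1/CV² = 1.01.
Then θ = mean/k = 1.71/1.01 = 1.69.

k ≈ 1.01, θ ≈ 1.69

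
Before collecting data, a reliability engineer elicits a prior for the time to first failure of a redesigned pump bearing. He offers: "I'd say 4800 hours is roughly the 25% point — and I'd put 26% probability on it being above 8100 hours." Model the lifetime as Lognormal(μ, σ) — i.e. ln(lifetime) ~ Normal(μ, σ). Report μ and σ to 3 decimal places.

μ ≈ 8.744, σ ≈ 0.397

If T ~ Lognormal(μ,σ) then ln T ~ Normal(μ,σ), so the p-quantile of ln T is μ + z_p·σ.
ln(4800) = 8.476 and ln(8100) = 9; z_{0.25} = -0.6745, z_{0.74} = 0.6433.
σ = (9 − 8.476)/(0.6433 − (-0.6745)) = 0.397.
μ = 8.476 − (-0.6745)·0.397 = 8.744.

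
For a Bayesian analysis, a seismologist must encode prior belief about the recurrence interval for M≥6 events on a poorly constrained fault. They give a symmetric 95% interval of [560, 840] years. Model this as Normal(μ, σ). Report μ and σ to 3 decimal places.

A symmetric 95% interval runs μ ± z·σ with z = 1.96.
Half-width = 140, so σ = 140/1.96 = 71.430.
μ is the interval midpoint, 700.000.

μ = 700.000, σ = 71.430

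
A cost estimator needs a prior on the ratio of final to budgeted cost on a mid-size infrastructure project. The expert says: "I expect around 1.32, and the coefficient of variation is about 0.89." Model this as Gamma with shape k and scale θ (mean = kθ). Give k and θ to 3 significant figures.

For Gamma(k, scale θ): mean = kθ, variance = kθ², so CV = 1/√k.
CV = 0.89, hence k = 1/CV² = 1.26.
Then θ = mean/k = 1.32/1.26 = 1.05.

k ≈ 1.26, θ ≈ 1.05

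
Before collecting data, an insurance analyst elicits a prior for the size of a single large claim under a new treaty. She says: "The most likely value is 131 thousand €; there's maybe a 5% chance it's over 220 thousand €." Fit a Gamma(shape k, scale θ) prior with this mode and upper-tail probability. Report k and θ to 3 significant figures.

k ≈ 11.4, θ ≈ 12.6

Gamma(k,θ) with k>1 has mode (k−1)θ, so θ = 131/(k−1).
Need P(X < 220) = 0.95 with θ tied to k this way. Start at k = 2, θ = 131: P(X<220) ≈ 0.500.
Too low — raise k to concentrate. Iterating converges to k ≈ 11.4.
Then θ = 131/(11.4−1) ≈ 12.6.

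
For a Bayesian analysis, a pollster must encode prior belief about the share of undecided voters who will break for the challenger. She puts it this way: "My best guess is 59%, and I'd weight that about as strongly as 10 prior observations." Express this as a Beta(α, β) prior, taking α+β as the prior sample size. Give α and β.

α = 5.9, β = 4.1

Under the effective-sample-size interpretation, Beta(α, β) has prior mean α/(α+β) and prior sample size α+β.
So α+β = 10 and α/(α+β) = 0.59, giving α = 0.59·10 = 5.9 and β = 10 − 5.9 = 4.1.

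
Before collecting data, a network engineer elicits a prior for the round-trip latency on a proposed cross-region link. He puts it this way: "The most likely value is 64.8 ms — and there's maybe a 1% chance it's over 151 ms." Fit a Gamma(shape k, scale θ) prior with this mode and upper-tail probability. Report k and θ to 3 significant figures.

k ≈ 7.66, θ ≈ 9.73

Gamma(k,θ) with k>1 has mode (k−1)θ, so θ = 64.8/(k−1).
Need P(X < 151) = 0.99 with θ tied to k this way. Start at k = 2, θ = 64.8: P(X<151) ≈ 0.676.
Too low — raise k to concentrate. Iterating converges to k ≈ 7.66.
Then θ = 64.8/(7.66−1) ≈ 9.73.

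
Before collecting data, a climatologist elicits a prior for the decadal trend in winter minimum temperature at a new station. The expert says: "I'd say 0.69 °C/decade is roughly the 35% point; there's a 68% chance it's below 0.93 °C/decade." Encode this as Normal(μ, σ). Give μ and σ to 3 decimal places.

μ = 0.798, σ = 0.281

The p-quantile of Normal(μ,σ) is μ + z_p·σ, with z_{0.35} = -0.3853 and z_{0.68} = 0.4677.
Eliminate σ: μ = (z₂·x₁ − z₁·x₂)/(z₂ − z₁) = (0.4677·0.69 − (-0.3853)·0.93)/0.853 = 0.798.
Then σ = (x₂ − x₁)/(z₂ − z₁) = (0.93 − 0.69)/0.853 = 0.281.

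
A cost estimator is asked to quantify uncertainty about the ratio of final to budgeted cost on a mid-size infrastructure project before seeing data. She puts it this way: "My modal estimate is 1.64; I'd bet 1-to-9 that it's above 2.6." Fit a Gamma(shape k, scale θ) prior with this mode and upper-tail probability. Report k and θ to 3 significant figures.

Gamma(k,θ) with k>1 has mode (k−1)θ, so θ = 1.64/(k−1).
Need P(X < 2.6) = 0.9 with θ tied to k this way. Start at k = 2, θ = 1.64: P(X<2.6) ≈ 0.470.
Too low — raise k to concentrate. Iterating converges to k ≈ 9.84.
Then θ = 1.64/(9.84−1) ≈ 0.186.

k ≈ 9.84, θ ≈ 0.186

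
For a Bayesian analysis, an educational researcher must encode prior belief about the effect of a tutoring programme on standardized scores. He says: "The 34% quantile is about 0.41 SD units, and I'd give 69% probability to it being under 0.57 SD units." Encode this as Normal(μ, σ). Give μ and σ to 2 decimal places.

μ = 0.48, σ = 0.18

The p-quantile of Normal(μ,σ) is μ + z_p·σ, with z_{0.34} = -0.4125 and z_{0.69} = 0.4959.
Eliminate σ: μ = (z₂·x₁ − z₁·x₂)/(z₂ − z₁) = (0.4959·0.41 − (-0.4125)·0.57)/0.9083 = 0.48.
Then σ = (x₂ − x₁)/(z₂ − z₁) = (0.57 − 0.41)/0.9083 = 0.18.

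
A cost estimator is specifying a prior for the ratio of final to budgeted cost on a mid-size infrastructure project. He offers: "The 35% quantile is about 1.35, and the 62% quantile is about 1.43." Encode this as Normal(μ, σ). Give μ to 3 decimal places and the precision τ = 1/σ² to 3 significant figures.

For Normal(μ,σ), the p-quantile is μ + z_p·σ. Here z_{0.35} = -0.3853, z_{0.62} = 0.3055.
So 1.35 = μ − 0.3853σ and 1.43 = μ + 0.3055σ.
Subtracting: σ = (1.43 − 1.35)/(0.3055 − (-0.3853)) = 0.116.
Then μ = 1.35 − (-0.3853)·0.116 = 1.395.
Precision τ = 1/σ² = 1/0.1158² = 74.6.

μ = 1.395, τ = 74.6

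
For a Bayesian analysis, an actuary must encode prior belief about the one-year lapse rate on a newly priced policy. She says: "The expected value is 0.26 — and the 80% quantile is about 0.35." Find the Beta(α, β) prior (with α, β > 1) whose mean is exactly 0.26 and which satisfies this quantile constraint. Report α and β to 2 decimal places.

With mean 0.26 fixed, write α = 0.26s, β = 0.74s where s = α+β.
Need P(θ < 0.35) = 0.8 under Beta(0.26s, 0.74s). Normal approximation: (q−m)/√(m(1−m)/s) ≈ z_{0.8} = 0.842, so s ≈ 0.26·0.74·(0.842)²/(0.35−0.26)² = 16.8.
At s = 16.8: P(θ<0.35) ≈ 0.808. Adjusting to match 0.8 gives s ≈ 15.54.
So α = 0.26·15.54 ≈ 4.04, β = 0.74·15.54 ≈ 11.50.

α ≈ 4.04, β ≈ 11.50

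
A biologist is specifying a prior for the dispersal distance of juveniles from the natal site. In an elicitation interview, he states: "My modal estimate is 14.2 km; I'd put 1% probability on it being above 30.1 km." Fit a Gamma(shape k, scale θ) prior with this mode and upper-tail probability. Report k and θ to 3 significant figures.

Gamma(k,θ) with k>1 has mode (k−1)θ, so θ = 14.2/(k−1).
Need P(X < 30.1) = 0.99 with θ tied to k this way. Start at k = 2, θ = 14.2: P(X<30.1) ≈ 0.625.
Too low — raise k to concentrate. Iterating converges to k ≈ 9.61.
Then θ = 14.2/(9.61−1) ≈ 1.65.

k ≈ 9.61, θ ≈ 1.65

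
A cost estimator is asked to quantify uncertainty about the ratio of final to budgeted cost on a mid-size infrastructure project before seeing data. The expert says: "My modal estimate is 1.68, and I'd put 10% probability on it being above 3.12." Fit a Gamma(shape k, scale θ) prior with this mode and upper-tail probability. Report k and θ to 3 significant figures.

Gamma(k,θ) with k>1 has mode (k−1)θ, so θ = 1.68/(k−1).
Need P(X < 3.12) = 0.9 with θ tied to k this way. Start at k = 2, θ = 1.68: P(X<3.12) ≈ 0.554.
Too low — raise k to concentrate. Iterating converges to k ≈ 5.98.
Then θ = 1.68/(5.98−1) ≈ 0.337.

k ≈ 5.98, θ ≈ 0.337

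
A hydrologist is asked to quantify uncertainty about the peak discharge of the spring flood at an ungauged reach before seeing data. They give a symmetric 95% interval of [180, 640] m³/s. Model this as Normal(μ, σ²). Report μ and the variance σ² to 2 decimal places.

μ = 410.00, σ² = 13770.81

A symmetric 95% interval runs μ ± z·σ with z = 1.96.
Half-width = 230, so σ = 230/1.96 = 117.349 and σ² = 13770.81.
μ is the interval midpoint, 410.00.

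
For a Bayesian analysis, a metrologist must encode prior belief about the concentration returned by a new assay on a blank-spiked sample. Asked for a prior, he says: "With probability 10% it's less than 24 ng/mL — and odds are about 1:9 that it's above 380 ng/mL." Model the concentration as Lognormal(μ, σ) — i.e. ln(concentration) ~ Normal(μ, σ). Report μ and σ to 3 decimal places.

If T ~ Lognormal(μ,σ) then ln T ~ Normal(μ,σ), so the p-quantile of ln T is μ + z_p·σ.
ln(24) = 3.178 and ln(380) = 5.94; z_{0.1} = -1.282, z_{0.9} = 1.282.
σ = (5.94 − 3.178)/(1.282 − (-1.282)) = 1.078.
μ = 3.178 − (-1.282)·1.078 = 4.559.

μ ≈ 4.559, σ ≈ 1.078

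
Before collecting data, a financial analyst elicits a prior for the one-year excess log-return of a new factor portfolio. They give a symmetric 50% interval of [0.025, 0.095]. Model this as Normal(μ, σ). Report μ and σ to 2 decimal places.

A symmetric 50% interval runs μ ± z·σ with z = 0.6745.
Half-width = 0.035, so σ = 0.035/0.6745 = 0.05.
μ is the interval midpoint, 0.06.

μ = 0.06, σ = 0.05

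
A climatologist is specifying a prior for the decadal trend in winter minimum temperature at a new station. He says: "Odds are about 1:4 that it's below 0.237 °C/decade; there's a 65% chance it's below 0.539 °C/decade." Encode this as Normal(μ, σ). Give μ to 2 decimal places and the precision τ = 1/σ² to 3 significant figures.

For Normal(μ,σ), the p-quantile is μ + z_p·σ. Here z_{0.2} = -0.8416, z_{0.65} = 0.3853.
So 0.237 = μ − 0.8416σ and 0.539 = μ + 0.3853σ.
Subtracting: σ = (0.539 − 0.237)/(0.3853 − (-0.8416)) = 0.25.
Then μ = 0.237 − (-0.8416)·0.25 = 0.44.
Precision τ = 1/σ² = 1/0.2461² = 16.5.

μ = 0.44, τ = 16.5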